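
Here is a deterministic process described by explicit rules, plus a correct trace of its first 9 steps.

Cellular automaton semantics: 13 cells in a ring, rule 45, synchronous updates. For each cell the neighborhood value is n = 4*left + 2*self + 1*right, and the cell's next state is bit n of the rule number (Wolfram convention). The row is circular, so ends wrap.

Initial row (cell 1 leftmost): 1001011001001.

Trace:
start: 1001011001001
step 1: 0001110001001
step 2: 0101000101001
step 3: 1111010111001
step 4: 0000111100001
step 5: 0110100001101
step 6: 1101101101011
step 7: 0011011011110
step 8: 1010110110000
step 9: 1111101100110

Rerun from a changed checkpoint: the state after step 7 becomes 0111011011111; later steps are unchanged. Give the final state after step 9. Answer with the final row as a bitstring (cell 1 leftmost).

state after step 7 := 0111011011111
step 8: 1100110110000
step 9: 1000101100110

1000101100110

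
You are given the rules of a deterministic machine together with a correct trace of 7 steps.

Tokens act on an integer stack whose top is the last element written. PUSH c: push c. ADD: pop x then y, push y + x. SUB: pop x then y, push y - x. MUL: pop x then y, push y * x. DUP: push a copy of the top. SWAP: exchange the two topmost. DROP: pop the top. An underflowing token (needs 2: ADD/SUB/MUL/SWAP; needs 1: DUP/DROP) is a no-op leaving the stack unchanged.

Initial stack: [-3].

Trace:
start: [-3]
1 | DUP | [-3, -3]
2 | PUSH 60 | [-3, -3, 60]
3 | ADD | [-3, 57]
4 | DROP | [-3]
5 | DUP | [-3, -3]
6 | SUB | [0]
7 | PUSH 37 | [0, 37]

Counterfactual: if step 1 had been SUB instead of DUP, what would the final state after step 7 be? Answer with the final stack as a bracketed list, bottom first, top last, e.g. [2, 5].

(re-executing from step 1 with the substitution; state before step 1: [-3])
1 | SUB | [-3]
2 | PUSH 60 | [-3, 60]
3 | ADD | [57]
4 | DROP | []
5 | DUP | []
6 | SUB | []
7 | PUSH 37 | [37]

[37]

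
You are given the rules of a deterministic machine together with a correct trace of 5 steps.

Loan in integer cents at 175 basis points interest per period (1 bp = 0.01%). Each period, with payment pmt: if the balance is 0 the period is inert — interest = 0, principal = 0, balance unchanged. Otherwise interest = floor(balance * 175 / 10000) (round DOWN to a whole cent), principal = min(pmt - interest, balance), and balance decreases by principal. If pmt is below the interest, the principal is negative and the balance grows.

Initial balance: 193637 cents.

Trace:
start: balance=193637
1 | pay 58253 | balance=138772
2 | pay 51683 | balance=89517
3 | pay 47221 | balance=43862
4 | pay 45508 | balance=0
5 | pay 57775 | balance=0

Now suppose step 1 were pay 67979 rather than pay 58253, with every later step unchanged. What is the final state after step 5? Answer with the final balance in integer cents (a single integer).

(re-executing from step 1 with the substitution; state before step 1: balance=193637)
1 | pay 67979 | balance=129046
2 | pay 51683 | balance=79621
3 | pay 47221 | balance=33793
4 | pay 45508 | balance=0
5 | pay 57775 | balance=0

0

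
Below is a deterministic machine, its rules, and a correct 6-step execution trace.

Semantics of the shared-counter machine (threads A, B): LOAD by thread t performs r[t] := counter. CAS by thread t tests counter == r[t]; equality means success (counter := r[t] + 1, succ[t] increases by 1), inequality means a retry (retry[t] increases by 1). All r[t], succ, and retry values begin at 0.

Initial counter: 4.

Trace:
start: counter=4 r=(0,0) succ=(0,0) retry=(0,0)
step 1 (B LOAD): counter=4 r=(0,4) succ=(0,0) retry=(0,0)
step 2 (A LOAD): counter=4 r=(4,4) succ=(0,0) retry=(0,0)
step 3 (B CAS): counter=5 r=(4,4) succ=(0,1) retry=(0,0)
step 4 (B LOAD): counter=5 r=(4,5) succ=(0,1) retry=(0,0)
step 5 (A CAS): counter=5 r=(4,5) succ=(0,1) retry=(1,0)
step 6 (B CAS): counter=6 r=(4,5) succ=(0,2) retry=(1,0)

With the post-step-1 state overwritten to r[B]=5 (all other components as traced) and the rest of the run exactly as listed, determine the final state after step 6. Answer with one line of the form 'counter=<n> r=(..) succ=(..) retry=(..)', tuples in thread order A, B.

counter=5 r=(4,4) succ=(1,0) retry=(0,2)

state after step 1 := counter=4 r=(0,5) succ=(0,0) retry=(0,0)
step 2 (A LOAD): counter=4 r=(4,5) succ=(0,0) retry=(0,0)
step 3 (B CAS): counter=4 r=(4,5) succ=(0,0) retry=(0,1)
step 4 (B LOAD): counter=4 r=(4,4) succ=(0,0) retry=(0,1)
step 5 (A CAS): counter=5 r=(4,4) succ=(1,0) retry=(0,1)
step 6 (B CAS): counter=5 r=(4,4) succ=(1,0) retry=(0,2)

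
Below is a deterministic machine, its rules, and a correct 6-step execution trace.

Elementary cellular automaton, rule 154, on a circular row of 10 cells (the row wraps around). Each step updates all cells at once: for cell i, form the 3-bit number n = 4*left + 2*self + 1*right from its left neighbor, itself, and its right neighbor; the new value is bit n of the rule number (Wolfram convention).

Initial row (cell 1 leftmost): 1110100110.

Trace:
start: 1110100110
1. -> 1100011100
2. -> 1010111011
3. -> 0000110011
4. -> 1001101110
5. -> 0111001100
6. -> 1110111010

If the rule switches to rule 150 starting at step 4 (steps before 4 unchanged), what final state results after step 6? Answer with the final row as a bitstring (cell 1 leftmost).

(re-executing steps 4..6 under rule 150; state before step 4: 0000110011)
4. -> 1001001100
5. -> 1111110011
6. -> 1111101101

1111101101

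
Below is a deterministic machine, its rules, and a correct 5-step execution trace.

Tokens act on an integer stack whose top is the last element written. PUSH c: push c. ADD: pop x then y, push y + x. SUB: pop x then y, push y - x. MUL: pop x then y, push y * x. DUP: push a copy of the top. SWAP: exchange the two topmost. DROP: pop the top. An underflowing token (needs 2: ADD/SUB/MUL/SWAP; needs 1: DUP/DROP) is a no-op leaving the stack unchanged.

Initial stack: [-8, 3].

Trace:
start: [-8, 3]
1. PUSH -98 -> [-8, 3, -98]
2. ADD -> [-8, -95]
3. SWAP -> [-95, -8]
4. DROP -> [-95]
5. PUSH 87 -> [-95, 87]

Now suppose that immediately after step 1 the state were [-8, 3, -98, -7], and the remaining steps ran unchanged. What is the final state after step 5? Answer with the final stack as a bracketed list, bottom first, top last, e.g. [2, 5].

state after step 1 := [-8, 3, -98, -7]
2. ADD -> [-8, 3, -105]
3. SWAP -> [-8, -105, 3]
4. DROP -> [-8, -105]
5. PUSH 87 -> [-8, -105, 87]

[-8, -105, 87]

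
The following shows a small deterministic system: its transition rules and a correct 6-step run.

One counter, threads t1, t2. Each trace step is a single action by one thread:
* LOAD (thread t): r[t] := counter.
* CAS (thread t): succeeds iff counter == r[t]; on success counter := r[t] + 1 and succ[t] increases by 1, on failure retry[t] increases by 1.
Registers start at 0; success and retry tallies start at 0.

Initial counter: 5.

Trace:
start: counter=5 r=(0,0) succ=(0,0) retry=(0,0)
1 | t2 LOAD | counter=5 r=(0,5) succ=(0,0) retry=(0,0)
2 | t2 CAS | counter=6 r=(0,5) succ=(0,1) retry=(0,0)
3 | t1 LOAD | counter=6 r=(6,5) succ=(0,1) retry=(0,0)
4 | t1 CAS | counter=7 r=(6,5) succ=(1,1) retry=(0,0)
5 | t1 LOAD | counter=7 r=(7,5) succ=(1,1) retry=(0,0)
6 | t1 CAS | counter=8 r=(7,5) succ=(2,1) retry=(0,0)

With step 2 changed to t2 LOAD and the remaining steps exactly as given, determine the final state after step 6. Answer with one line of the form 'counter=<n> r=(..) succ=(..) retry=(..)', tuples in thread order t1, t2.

(re-executing from step 2 with the substitution; state before step 2: counter=5 r=(0,5) succ=(0,0) retry=(0,0))
2 | t2 LOAD | counter=5 r=(0,5) succ=(0,0) retry=(0,0)
3 | t1 LOAD | counter=5 r=(5,5) succ=(0,0) retry=(0,0)
4 | t1 CAS | counter=6 r=(5,5) succ=(1,0) retry=(0,0)
5 | t1 LOAD | counter=6 r=(6,5) succ=(1,0) retry=(0,0)
6 | t1 CAS | counter=7 r=(6,5) succ=(2,0) retry=(0,0)

counter=7 r=(6,5) succ=(2,0) retry=(0,0)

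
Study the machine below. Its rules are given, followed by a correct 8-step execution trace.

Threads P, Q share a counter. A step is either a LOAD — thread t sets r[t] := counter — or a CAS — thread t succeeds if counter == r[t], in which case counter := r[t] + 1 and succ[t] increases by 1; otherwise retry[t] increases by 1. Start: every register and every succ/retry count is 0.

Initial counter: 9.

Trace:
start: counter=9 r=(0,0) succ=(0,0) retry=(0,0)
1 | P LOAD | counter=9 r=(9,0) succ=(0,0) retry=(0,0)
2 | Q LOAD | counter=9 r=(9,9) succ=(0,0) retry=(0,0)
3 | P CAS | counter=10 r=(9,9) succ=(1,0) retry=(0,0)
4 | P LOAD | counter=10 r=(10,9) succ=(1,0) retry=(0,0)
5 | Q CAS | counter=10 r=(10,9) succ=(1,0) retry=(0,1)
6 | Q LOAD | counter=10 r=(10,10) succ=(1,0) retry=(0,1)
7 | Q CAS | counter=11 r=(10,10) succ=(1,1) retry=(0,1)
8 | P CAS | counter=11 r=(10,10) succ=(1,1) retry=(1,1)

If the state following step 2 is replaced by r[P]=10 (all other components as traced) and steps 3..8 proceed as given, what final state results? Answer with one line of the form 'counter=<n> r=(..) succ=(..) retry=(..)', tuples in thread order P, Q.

counter=11 r=(9,10) succ=(0,2) retry=(2,0)

state after step 2 := counter=9 r=(10,9) succ=(0,0) retry=(0,0)
3 | P CAS | counter=9 r=(10,9) succ=(0,0) retry=(1,0)
4 | P LOAD | counter=9 r=(9,9) succ=(0,0) retry=(1,0)
5 | Q CAS | counter=10 r=(9,9) succ=(0,1) retry=(1,0)
6 | Q LOAD | counter=10 r=(9,10) succ=(0,1) retry=(1,0)
7 | Q CAS | counter=11 r=(9,10) succ=(0,2) retry=(1,0)
8 | P CAS | counter=11 r=(9,10) succ=(0,2) retry=(2,0)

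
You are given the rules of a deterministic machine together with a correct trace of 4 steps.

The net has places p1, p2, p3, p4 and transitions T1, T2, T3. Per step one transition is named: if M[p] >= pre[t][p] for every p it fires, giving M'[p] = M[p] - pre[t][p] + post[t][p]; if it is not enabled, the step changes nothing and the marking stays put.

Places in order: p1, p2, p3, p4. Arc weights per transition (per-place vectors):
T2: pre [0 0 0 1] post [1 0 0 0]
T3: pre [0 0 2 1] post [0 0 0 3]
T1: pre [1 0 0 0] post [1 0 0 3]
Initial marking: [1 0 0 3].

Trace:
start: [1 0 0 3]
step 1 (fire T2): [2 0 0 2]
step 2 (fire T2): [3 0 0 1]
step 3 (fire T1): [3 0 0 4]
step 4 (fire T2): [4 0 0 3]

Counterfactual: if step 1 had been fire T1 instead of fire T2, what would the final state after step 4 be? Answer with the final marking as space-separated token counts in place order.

3 0 0 7

(re-executing from step 1 with the substitution; state before step 1: [1 0 0 3])
step 1 (fire T1): [1 0 0 6]
step 2 (fire T2): [2 0 0 5]
step 3 (fire T1): [2 0 0 8]
step 4 (fire T2): [3 0 0 7]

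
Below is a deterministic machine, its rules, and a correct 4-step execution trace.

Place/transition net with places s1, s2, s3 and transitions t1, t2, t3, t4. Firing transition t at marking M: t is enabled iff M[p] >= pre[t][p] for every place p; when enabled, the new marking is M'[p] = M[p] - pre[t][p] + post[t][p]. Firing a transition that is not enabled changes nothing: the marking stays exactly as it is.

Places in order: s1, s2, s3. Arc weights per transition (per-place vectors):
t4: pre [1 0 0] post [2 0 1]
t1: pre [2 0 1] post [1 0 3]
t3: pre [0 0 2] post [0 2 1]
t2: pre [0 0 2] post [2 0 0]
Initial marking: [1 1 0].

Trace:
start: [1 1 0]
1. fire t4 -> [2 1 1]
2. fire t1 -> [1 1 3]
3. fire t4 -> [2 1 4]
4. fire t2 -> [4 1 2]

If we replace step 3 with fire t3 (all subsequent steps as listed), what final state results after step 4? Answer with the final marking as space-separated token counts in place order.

3 3 0

(re-executing from step 3 with the substitution; state before step 3: [1 1 3])
3. fire t3 -> [1 3 2]
4. fire t2 -> [3 3 0]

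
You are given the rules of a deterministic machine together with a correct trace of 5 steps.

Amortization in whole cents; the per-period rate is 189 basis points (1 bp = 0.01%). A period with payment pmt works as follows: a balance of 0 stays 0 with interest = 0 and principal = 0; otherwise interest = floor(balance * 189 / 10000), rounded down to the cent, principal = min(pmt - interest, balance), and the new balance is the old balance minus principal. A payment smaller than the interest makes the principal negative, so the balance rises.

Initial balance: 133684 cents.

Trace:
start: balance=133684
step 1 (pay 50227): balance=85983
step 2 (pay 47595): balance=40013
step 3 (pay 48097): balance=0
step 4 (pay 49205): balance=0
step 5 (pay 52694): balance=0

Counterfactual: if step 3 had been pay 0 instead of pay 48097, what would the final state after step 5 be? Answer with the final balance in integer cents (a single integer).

(re-executing from step 3 with the substitution; state before step 3: balance=40013)
step 3 (pay 0): balance=40769
step 4 (pay 49205): balance=0
step 5 (pay 52694): balance=0

0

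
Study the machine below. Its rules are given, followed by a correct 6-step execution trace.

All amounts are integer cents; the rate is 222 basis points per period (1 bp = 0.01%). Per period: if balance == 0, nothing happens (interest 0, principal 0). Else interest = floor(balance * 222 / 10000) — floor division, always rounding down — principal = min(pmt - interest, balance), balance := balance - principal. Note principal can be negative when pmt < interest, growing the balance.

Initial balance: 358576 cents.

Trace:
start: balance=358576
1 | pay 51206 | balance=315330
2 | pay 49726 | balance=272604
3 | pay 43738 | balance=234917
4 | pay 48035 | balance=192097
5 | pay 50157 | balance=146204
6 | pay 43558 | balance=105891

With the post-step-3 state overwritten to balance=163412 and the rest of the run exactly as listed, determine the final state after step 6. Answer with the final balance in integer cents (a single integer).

state after step 3 := balance=163412
4 | pay 48035 | balance=119004
5 | pay 50157 | balance=71488
6 | pay 43558 | balance=29517

29517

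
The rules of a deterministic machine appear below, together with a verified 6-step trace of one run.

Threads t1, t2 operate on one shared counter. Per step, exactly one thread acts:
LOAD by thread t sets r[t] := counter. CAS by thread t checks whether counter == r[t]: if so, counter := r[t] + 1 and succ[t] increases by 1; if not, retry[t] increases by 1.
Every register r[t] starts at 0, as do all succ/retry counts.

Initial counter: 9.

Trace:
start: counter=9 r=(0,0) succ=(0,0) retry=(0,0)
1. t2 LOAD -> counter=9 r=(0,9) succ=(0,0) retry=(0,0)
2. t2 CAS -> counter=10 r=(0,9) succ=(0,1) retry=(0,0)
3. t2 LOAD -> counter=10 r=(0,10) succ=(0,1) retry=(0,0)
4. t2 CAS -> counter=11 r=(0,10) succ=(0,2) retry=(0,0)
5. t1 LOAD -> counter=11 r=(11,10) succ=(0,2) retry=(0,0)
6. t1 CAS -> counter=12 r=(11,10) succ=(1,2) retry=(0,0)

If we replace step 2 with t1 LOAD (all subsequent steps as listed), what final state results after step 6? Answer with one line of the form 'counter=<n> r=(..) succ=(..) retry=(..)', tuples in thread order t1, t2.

counter=11 r=(10,9) succ=(1,1) retry=(0,0)

(re-executing from step 2 with the substitution; state before step 2: counter=9 r=(0,9) succ=(0,0) retry=(0,0))
2. t1 LOAD -> counter=9 r=(9,9) succ=(0,0) retry=(0,0)
3. t2 LOAD -> counter=9 r=(9,9) succ=(0,0) retry=(0,0)
4. t2 CAS -> counter=10 r=(9,9) succ=(0,1) retry=(0,0)
5. t1 LOAD -> counter=10 r=(10,9) succ=(0,1) retry=(0,0)
6. t1 CAS -> counter=11 r=(10,9) succ=(1,1) retry=(0,0)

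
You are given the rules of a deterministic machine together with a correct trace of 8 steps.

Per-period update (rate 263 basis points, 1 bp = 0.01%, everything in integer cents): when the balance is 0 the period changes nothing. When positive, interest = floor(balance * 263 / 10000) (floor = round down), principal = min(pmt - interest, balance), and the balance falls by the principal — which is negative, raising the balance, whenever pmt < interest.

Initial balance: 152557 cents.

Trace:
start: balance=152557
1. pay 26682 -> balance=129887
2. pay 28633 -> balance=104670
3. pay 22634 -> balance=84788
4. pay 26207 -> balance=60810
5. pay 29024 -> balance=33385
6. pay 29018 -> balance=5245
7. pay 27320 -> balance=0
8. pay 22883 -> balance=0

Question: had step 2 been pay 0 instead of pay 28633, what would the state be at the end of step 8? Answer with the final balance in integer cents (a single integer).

(re-executing from step 2 with the substitution; state before step 2: balance=129887)
2. pay 0 -> balance=133303
3. pay 22634 -> balance=114174
4. pay 26207 -> balance=90969
5. pay 29024 -> balance=64337
6. pay 29018 -> balance=37011
7. pay 27320 -> balance=10664
8. pay 22883 -> balance=0

0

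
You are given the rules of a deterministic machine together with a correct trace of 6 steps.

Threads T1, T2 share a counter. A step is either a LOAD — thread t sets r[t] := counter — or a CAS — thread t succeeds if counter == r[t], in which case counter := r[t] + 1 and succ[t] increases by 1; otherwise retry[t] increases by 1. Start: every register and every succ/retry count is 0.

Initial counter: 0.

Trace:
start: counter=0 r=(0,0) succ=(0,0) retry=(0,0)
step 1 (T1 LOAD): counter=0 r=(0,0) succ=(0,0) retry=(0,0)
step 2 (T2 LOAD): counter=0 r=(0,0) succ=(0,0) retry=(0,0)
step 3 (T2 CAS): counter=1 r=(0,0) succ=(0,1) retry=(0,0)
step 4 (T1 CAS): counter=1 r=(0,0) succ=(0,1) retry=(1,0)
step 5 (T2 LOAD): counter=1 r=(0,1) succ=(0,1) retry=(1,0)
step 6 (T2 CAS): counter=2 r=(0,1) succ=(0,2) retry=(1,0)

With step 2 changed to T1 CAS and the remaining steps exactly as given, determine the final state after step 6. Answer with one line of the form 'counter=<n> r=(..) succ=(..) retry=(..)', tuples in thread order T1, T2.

(re-executing from step 2 with the substitution; state before step 2: counter=0 r=(0,0) succ=(0,0) retry=(0,0))
step 2 (T1 CAS): counter=1 r=(0,0) succ=(1,0) retry=(0,0)
step 3 (T2 CAS): counter=1 r=(0,0) succ=(1,0) retry=(0,1)
step 4 (T1 CAS): counter=1 r=(0,0) succ=(1,0) retry=(1,1)
step 5 (T2 LOAD): counter=1 r=(0,1) succ=(1,0) retry=(1,1)
step 6 (T2 CAS): counter=2 r=(0,1) succ=(1,1) retry=(1,1)

counter=2 r=(0,1) succ=(1,1) retry=(1,1)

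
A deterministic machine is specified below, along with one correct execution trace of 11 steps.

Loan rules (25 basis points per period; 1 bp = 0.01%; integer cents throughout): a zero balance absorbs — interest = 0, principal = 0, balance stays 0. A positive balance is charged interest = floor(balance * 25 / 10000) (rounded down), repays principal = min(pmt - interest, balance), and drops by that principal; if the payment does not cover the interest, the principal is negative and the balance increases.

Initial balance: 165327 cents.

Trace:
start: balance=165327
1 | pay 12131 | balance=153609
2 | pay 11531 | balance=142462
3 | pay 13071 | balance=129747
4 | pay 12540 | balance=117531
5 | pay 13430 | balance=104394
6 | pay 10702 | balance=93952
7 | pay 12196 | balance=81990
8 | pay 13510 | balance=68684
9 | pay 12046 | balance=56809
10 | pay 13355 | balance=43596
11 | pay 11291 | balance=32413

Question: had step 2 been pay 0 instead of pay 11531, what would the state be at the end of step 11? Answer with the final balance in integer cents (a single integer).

(re-executing from step 2 with the substitution; state before step 2: balance=153609)
2 | pay 0 | balance=153993
3 | pay 13071 | balance=141306
4 | pay 12540 | balance=129119
5 | pay 13430 | balance=116011
6 | pay 10702 | balance=105599
7 | pay 12196 | balance=93666
8 | pay 13510 | balance=80390
9 | pay 12046 | balance=68544
10 | pay 13355 | balance=55360
11 | pay 11291 | balance=44207

44207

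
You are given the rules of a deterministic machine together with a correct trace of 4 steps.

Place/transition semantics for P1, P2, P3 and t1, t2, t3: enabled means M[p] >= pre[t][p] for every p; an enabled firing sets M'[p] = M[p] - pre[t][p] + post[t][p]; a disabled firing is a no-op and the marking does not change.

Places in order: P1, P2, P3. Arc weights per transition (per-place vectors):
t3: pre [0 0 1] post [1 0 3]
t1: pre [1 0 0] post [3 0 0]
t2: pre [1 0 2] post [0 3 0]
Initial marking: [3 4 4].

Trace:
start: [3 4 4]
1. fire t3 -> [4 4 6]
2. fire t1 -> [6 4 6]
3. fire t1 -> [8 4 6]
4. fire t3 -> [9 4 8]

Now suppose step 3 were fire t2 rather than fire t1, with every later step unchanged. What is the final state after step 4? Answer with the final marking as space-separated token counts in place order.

6 7 6

(re-executing from step 3 with the substitution; state before step 3: [6 4 6])
3. fire t2 -> [5 7 4]
4. fire t3 -> [6 7 6]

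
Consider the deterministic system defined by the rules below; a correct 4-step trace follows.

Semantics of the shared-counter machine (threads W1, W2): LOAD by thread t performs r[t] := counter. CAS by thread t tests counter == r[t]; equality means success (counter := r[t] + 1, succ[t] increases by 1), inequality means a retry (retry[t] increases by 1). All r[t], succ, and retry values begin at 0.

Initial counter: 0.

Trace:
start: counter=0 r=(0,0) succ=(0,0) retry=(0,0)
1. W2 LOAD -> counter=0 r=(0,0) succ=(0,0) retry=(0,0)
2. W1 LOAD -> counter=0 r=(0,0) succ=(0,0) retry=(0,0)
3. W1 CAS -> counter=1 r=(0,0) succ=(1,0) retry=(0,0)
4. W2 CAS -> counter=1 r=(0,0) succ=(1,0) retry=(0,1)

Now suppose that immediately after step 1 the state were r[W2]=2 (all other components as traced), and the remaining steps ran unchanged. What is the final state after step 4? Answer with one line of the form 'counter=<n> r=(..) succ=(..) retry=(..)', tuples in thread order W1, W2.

counter=1 r=(0,2) succ=(1,0) retry=(0,1)

state after step 1 := counter=0 r=(0,2) succ=(0,0) retry=(0,0)
2. W1 LOAD -> counter=0 r=(0,2) succ=(0,0) retry=(0,0)
3. W1 CAS -> counter=1 r=(0,2) succ=(1,0) retry=(0,0)
4. W2 CAS -> counter=1 r=(0,2) succ=(1,0) retry=(0,1)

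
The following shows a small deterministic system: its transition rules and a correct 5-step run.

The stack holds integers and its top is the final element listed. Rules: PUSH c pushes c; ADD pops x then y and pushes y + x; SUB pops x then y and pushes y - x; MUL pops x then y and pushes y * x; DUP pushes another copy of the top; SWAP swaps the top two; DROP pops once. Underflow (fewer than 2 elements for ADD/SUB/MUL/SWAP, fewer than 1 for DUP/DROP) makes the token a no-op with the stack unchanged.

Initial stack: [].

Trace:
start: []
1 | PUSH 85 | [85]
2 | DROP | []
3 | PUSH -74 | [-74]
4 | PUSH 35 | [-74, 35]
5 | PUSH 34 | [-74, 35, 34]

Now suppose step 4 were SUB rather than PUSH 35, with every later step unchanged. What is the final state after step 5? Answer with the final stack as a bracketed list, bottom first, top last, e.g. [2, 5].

(re-executing from step 4 with the substitution; state before step 4: [-74])
4 | SUB | [-74]
5 | PUSH 34 | [-74, 34]

[-74, 34]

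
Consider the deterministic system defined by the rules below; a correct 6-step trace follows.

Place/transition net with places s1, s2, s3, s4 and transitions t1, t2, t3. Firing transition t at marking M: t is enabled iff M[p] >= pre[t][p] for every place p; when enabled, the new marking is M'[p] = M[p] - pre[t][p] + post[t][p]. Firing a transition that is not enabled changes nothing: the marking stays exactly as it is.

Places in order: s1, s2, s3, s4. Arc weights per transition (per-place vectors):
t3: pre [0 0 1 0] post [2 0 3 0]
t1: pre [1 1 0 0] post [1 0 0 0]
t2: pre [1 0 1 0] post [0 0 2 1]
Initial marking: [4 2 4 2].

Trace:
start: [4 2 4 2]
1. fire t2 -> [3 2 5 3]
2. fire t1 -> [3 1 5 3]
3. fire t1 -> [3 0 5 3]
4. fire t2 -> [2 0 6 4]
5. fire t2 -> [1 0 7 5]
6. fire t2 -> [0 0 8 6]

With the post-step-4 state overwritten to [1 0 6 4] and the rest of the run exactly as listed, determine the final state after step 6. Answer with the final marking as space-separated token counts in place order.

0 0 7 5

state after step 4 := [1 0 6 4]
5. fire t2 -> [0 0 7 5]
6. fire t2 -> [0 0 7 5]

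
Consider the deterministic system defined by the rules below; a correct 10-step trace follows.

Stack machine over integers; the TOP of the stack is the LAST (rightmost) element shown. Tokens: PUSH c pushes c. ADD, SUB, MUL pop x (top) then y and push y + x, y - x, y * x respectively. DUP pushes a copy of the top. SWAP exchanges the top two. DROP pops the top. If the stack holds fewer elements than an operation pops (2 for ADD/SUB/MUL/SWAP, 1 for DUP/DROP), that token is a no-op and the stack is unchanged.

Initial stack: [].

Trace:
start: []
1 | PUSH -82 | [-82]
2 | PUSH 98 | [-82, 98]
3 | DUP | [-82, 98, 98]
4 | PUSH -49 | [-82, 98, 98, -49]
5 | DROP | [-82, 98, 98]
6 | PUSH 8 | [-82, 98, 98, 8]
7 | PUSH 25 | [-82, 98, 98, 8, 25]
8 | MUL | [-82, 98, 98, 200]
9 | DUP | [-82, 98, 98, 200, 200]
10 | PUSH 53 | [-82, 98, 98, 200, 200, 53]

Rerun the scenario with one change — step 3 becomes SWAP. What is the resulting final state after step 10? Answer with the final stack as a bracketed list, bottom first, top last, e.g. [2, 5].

(re-executing from step 3 with the substitution; state before step 3: [-82, 98])
3 | SWAP | [98, -82]
4 | PUSH -49 | [98, -82, -49]
5 | DROP | [98, -82]
6 | PUSH 8 | [98, -82, 8]
7 | PUSH 25 | [98, -82, 8, 25]
8 | MUL | [98, -82, 200]
9 | DUP | [98, -82, 200, 200]
10 | PUSH 53 | [98, -82, 200, 200, 53]

[98, -82, 200, 200, 53]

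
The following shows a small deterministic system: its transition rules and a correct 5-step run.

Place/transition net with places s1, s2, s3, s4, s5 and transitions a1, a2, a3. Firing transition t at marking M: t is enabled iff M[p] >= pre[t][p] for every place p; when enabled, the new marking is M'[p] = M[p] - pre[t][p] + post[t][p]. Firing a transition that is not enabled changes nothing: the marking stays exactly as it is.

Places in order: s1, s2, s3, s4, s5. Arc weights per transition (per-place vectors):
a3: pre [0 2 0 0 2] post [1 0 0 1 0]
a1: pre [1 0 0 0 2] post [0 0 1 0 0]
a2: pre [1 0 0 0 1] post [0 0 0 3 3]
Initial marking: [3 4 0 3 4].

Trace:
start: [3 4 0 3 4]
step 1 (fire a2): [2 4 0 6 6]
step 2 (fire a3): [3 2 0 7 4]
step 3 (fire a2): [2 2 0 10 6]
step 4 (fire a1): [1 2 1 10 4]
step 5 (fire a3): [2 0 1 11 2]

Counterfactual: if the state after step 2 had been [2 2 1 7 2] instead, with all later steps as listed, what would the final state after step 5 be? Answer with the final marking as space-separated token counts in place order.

state after step 2 := [2 2 1 7 2]
step 3 (fire a2): [1 2 1 10 4]
step 4 (fire a1): [0 2 2 10 2]
step 5 (fire a3): [1 0 2 11 0]

1 0 2 11 0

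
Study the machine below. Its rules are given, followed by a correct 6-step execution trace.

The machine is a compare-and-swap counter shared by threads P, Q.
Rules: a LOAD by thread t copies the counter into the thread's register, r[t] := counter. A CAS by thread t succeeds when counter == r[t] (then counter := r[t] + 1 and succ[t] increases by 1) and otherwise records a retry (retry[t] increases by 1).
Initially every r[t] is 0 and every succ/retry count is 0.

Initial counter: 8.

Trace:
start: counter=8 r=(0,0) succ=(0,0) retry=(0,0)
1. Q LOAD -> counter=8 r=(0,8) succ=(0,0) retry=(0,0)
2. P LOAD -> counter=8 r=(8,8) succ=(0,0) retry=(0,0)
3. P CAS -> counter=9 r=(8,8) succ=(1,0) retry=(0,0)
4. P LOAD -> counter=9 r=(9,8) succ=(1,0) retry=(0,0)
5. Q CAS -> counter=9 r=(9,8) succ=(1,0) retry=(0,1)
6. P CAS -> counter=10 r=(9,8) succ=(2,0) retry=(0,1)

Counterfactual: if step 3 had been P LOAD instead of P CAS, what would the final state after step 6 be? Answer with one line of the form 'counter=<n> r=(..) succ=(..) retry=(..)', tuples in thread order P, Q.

counter=9 r=(8,8) succ=(0,1) retry=(1,0)

(re-executing from step 3 with the substitution; state before step 3: counter=8 r=(8,8) succ=(0,0) retry=(0,0))
3. P LOAD -> counter=8 r=(8,8) succ=(0,0) retry=(0,0)
4. P LOAD -> counter=8 r=(8,8) succ=(0,0) retry=(0,0)
5. Q CAS -> counter=9 r=(8,8) succ=(0,1) retry=(0,0)
6. P CAS -> counter=9 r=(8,8) succ=(0,1) retry=(1,0)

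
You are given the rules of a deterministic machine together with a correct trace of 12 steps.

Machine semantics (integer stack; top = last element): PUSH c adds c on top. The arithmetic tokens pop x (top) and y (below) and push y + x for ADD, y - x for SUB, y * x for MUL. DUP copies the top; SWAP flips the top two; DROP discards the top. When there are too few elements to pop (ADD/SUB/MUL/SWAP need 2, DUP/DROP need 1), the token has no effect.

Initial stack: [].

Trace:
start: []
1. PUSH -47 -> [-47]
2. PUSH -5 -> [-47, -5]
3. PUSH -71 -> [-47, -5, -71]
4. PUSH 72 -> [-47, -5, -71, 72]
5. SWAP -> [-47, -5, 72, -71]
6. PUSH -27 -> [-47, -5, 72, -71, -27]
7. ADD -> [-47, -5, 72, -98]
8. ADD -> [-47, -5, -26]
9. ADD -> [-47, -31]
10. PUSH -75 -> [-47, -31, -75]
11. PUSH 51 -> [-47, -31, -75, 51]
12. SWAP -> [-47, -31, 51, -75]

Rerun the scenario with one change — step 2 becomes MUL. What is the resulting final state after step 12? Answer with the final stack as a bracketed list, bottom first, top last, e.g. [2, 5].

[-73, 51, -75]

(re-executing from step 2 with the substitution; state before step 2: [-47])
2. MUL -> [-47]
3. PUSH -71 -> [-47, -71]
4. PUSH 72 -> [-47, -71, 72]
5. SWAP -> [-47, 72, -71]
6. PUSH -27 -> [-47, 72, -71, -27]
7. ADD -> [-47, 72, -98]
8. ADD -> [-47, -26]
9. ADD -> [-73]
10. PUSH -75 -> [-73, -75]
11. PUSH 51 -> [-73, -75, 51]
12. SWAP -> [-73, 51, -75]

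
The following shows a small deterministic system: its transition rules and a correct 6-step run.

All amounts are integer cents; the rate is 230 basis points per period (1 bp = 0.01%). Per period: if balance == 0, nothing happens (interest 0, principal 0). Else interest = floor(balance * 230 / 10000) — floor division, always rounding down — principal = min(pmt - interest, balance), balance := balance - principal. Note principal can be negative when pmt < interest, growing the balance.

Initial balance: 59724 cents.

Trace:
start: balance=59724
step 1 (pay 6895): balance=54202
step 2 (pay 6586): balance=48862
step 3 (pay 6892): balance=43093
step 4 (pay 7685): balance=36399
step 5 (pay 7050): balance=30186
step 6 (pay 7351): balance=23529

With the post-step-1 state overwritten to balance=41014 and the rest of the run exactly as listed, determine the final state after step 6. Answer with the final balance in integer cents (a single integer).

state after step 1 := balance=41014
step 2 (pay 6586): balance=35371
step 3 (pay 6892): balance=29292
step 4 (pay 7685): balance=22280
step 5 (pay 7050): balance=15742
step 6 (pay 7351): balance=8753

8753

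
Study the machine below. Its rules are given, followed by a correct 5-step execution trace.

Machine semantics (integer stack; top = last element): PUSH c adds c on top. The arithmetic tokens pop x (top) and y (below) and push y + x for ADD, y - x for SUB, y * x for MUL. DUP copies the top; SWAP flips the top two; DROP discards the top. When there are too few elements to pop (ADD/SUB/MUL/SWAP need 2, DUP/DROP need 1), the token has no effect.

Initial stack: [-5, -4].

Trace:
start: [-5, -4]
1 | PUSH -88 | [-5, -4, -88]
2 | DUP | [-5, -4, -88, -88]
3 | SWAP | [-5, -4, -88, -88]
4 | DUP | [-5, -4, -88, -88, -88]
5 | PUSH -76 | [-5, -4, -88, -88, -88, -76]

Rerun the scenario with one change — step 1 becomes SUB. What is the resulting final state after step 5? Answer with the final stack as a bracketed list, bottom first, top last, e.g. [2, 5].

(re-executing from step 1 with the substitution; state before step 1: [-5, -4])
1 | SUB | [-1]
2 | DUP | [-1, -1]
3 | SWAP | [-1, -1]
4 | DUP | [-1, -1, -1]
5 | PUSH -76 | [-1, -1, -1, -76]

[-1, -1, -1, -76]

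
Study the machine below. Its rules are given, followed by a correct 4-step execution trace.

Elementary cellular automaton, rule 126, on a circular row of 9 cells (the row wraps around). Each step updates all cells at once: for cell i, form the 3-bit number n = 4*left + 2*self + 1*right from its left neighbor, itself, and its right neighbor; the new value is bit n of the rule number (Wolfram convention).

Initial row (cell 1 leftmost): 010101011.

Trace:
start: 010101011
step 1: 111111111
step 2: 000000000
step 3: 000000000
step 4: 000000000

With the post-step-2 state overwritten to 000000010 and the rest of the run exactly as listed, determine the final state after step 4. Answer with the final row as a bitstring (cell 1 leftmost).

state after step 2 := 000000010
step 3: 000000111
step 4: 100001101

100001101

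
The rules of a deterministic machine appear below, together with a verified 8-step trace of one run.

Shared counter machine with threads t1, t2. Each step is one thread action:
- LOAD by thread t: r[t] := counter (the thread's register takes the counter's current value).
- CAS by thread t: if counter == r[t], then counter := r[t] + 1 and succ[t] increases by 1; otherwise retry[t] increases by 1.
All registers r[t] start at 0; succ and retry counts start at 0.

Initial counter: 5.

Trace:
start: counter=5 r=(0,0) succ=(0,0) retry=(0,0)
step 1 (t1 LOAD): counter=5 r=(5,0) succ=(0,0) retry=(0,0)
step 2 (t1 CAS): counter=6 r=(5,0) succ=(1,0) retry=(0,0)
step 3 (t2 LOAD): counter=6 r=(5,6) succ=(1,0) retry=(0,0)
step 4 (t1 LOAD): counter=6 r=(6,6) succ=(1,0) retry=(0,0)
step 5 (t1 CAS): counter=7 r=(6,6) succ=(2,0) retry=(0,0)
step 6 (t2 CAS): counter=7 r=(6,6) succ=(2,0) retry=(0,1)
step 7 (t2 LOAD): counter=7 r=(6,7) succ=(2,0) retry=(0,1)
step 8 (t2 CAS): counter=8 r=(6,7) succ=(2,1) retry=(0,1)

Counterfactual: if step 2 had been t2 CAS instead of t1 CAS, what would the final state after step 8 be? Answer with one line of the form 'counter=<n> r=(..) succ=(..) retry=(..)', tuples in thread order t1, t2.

(re-executing from step 2 with the substitution; state before step 2: counter=5 r=(5,0) succ=(0,0) retry=(0,0))
step 2 (t2 CAS): counter=5 r=(5,0) succ=(0,0) retry=(0,1)
step 3 (t2 LOAD): counter=5 r=(5,5) succ=(0,0) retry=(0,1)
step 4 (t1 LOAD): counter=5 r=(5,5) succ=(0,0) retry=(0,1)
step 5 (t1 CAS): counter=6 r=(5,5) succ=(1,0) retry=(0,1)
step 6 (t2 CAS): counter=6 r=(5,5) succ=(1,0) retry=(0,2)
step 7 (t2 LOAD): counter=6 r=(5,6) succ=(1,0) retry=(0,2)
step 8 (t2 CAS): counter=7 r=(5,6) succ=(1,1) retry=(0,2)

counter=7 r=(5,6) succ=(1,1) retry=(0,2)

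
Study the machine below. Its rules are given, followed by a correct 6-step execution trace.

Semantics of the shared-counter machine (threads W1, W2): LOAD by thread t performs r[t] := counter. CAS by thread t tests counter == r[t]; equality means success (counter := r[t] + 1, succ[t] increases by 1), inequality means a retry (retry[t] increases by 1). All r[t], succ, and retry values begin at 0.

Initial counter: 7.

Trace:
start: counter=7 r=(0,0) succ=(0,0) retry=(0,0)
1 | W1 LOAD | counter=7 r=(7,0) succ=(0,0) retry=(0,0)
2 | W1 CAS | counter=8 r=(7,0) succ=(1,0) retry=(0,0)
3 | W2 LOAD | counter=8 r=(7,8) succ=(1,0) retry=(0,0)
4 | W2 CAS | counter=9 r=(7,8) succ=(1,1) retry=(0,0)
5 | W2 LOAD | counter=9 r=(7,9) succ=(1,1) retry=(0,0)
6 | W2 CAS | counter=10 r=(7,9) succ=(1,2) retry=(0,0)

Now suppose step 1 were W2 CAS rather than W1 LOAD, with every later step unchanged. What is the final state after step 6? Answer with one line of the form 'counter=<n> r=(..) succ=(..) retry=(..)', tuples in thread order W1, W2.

(re-executing from step 1 with the substitution; state before step 1: counter=7 r=(0,0) succ=(0,0) retry=(0,0))
1 | W2 CAS | counter=7 r=(0,0) succ=(0,0) retry=(0,1)
2 | W1 CAS | counter=7 r=(0,0) succ=(0,0) retry=(1,1)
3 | W2 LOAD | counter=7 r=(0,7) succ=(0,0) retry=(1,1)
4 | W2 CAS | counter=8 r=(0,7) succ=(0,1) retry=(1,1)
5 | W2 LOAD | counter=8 r=(0,8) succ=(0,1) retry=(1,1)
6 | W2 CAS | counter=9 r=(0,8) succ=(0,2) retry=(1,1)

counter=9 r=(0,8) succ=(0,2) retry=(1,1)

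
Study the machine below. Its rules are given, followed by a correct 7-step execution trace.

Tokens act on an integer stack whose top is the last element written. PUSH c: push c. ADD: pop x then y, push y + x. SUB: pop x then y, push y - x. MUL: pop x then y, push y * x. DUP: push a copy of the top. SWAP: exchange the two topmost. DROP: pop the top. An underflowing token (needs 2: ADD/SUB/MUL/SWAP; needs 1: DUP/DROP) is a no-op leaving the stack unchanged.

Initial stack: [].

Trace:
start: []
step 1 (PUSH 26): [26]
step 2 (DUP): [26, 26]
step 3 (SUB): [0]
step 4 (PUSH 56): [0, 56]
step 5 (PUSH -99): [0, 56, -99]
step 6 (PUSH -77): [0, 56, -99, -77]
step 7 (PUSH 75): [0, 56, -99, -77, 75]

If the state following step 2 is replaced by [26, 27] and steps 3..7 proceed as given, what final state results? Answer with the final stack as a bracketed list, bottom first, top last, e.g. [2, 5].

state after step 2 := [26, 27]
step 3 (SUB): [-1]
step 4 (PUSH 56): [-1, 56]
step 5 (PUSH -99): [-1, 56, -99]
step 6 (PUSH -77): [-1, 56, -99, -77]
step 7 (PUSH 75): [-1, 56, -99, -77, 75]

[-1, 56, -99, -77, 75]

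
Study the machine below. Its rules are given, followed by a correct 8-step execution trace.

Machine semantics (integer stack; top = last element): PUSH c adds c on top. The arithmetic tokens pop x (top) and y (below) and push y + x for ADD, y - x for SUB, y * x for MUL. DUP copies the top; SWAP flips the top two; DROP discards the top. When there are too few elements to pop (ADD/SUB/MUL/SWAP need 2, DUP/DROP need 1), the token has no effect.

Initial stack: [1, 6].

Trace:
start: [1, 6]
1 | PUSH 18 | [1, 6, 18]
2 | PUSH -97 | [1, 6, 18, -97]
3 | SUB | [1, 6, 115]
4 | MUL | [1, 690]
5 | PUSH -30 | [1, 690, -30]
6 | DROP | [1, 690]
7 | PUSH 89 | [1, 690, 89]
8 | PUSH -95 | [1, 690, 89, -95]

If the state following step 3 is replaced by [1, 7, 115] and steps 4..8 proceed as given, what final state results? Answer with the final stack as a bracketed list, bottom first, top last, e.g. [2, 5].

state after step 3 := [1, 7, 115]
4 | MUL | [1, 805]
5 | PUSH -30 | [1, 805, -30]
6 | DROP | [1, 805]
7 | PUSH 89 | [1, 805, 89]
8 | PUSH -95 | [1, 805, 89, -95]

[1, 805, 89, -95]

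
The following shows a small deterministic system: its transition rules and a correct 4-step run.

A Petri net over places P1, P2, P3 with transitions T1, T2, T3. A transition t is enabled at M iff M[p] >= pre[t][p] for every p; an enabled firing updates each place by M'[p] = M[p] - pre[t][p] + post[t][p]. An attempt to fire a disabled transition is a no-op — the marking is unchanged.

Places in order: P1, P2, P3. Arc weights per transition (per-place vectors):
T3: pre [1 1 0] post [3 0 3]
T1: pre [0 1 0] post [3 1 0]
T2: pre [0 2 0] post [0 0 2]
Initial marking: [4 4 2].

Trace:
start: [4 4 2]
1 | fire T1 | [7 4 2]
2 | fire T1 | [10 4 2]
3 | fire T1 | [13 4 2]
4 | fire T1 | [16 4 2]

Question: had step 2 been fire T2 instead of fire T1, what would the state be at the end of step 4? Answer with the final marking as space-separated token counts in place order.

(re-executing from step 2 with the substitution; state before step 2: [7 4 2])
2 | fire T2 | [7 2 4]
3 | fire T1 | [10 2 4]
4 | fire T1 | [13 2 4]

13 2 4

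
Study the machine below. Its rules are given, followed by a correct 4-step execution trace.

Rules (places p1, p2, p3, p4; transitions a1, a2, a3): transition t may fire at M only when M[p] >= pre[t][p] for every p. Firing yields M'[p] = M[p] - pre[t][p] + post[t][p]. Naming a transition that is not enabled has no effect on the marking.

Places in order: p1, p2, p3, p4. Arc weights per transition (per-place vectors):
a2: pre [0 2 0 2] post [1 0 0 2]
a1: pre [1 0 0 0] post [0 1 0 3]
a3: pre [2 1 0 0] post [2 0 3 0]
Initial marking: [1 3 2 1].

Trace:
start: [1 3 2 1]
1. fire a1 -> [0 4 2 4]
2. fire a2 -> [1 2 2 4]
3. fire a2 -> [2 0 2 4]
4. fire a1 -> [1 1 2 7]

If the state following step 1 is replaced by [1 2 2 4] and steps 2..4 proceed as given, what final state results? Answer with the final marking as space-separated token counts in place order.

1 1 2 7

state after step 1 := [1 2 2 4]
2. fire a2 -> [2 0 2 4]
3. fire a2 -> [2 0 2 4]
4. fire a1 -> [1 1 2 7]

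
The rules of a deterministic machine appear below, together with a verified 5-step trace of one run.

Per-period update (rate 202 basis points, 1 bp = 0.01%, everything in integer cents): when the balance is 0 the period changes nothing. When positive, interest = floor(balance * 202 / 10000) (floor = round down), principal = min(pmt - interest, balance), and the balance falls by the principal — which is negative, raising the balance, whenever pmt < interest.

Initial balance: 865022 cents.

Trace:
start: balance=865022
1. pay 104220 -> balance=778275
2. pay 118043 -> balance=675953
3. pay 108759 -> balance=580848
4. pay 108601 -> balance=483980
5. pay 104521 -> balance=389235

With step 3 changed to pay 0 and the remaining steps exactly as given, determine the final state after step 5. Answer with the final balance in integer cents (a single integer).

(re-executing from step 3 with the substitution; state before step 3: balance=675953)
3. pay 0 -> balance=689607
4. pay 108601 -> balance=594936
5. pay 104521 -> balance=502432

502432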